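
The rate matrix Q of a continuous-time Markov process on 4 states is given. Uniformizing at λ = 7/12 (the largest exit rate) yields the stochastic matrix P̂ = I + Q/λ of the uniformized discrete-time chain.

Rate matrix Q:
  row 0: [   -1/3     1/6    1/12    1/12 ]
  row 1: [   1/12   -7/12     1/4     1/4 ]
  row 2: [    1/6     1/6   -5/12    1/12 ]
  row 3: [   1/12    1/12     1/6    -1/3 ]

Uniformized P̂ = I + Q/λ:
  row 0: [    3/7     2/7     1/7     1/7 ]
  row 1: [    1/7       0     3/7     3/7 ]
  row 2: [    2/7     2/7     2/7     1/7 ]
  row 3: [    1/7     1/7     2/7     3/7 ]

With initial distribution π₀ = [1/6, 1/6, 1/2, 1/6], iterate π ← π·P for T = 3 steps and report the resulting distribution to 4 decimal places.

π = [0.2566, 0.1924, 0.2760, 0.2750]

t=0: π = [0.1667, 0.1667, 0.5000, 0.1667]
t=1: π = [0.2619, 0.2143, 0.2857, 0.2381]
t=2: π = [0.2585, 0.1905, 0.2789, 0.2721]
t=3: π = [0.2566, 0.1924, 0.2760, 0.2750]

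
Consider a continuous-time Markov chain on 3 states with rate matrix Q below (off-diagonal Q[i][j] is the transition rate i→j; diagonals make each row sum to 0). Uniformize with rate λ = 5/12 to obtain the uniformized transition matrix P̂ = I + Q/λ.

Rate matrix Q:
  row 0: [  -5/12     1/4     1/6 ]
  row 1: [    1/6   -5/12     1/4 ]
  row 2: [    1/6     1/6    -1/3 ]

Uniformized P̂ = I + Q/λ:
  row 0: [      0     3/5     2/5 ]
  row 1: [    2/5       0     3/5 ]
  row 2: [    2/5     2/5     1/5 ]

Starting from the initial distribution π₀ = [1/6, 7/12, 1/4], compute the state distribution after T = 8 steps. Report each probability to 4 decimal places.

π = [0.2856, 0.3270, 0.3874]

t=0: π = [0.1667, 0.5833, 0.2500]
t=1: π = [0.3333, 0.2000, 0.4667]
t=2: π = [0.2667, 0.3867, 0.3467]
t=3: π = [0.2933, 0.2987, 0.4080]
t=4: π = [0.2827, 0.3392, 0.3781]
t=5: π = [0.2869, 0.3209, 0.3922]
t=6: π = [0.2852, 0.3290, 0.3857]
t=7: π = [0.2859, 0.3254, 0.3887]
t=8: π = [0.2856, 0.3270, 0.3874]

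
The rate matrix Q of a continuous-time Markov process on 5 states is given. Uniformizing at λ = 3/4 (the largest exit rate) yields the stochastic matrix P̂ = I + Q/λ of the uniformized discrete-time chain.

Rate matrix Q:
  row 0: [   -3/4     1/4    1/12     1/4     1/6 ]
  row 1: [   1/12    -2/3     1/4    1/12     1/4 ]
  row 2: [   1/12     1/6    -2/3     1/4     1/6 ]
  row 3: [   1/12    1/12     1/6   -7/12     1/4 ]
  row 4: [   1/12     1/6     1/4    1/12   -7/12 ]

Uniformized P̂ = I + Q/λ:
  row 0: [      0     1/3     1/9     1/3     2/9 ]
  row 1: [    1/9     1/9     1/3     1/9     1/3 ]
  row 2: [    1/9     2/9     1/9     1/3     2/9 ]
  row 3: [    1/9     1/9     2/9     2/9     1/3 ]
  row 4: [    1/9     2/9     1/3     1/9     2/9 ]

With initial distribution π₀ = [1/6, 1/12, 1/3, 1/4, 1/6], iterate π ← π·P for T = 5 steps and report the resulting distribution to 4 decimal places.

π = [0.1000, 0.1892, 0.2355, 0.2089, 0.2664]

t=0: π = [0.1667, 0.0833, 0.3333, 0.2500, 0.1667]
t=1: π = [0.0926, 0.2037, 0.1944, 0.2500, 0.2593]
t=2: π = [0.1008, 0.1821, 0.2418, 0.2027, 0.2726]
t=3: π = [0.0999, 0.1907, 0.2347, 0.2098, 0.2650]
t=4: π = [0.1000, 0.1888, 0.2357, 0.2088, 0.2667]
t=5: π = [0.1000, 0.1892, 0.2355, 0.2089, 0.2664]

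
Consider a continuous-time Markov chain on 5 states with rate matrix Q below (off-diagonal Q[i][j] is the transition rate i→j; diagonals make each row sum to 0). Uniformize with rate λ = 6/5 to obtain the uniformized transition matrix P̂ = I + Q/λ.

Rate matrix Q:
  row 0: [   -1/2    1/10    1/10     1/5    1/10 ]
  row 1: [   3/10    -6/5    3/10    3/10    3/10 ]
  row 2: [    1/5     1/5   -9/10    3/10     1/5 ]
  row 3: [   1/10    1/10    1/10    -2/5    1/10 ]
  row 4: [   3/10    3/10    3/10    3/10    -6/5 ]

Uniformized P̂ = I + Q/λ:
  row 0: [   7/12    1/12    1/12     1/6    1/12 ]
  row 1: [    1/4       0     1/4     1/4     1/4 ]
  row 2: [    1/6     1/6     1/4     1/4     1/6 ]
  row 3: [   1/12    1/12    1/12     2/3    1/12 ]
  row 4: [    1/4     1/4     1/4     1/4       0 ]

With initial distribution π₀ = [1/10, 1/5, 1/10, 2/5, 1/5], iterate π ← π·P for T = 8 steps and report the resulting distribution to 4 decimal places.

π = [0.2592, 0.1038, 0.1415, 0.3918, 0.1038]

t=0: π = [0.1000, 0.2000, 0.1000, 0.4000, 0.2000]
t=1: π = [0.2083, 0.1083, 0.1667, 0.4083, 0.1083]
t=2: π = [0.2375, 0.1063, 0.1472, 0.4028, 0.1063]
t=3: π = [0.2498, 0.1045, 0.1433, 0.3980, 0.1045]
t=4: π = [0.2550, 0.1040, 0.1420, 0.3950, 0.1040]
t=5: π = [0.2573, 0.1038, 0.1417, 0.3933, 0.1038]
t=6: π = [0.2584, 0.1038, 0.1416, 0.3925, 0.1038]
t=7: π = [0.2589, 0.1038, 0.1415, 0.3920, 0.1038]
t=8: π = [0.2592, 0.1038, 0.1415, 0.3918, 0.1038]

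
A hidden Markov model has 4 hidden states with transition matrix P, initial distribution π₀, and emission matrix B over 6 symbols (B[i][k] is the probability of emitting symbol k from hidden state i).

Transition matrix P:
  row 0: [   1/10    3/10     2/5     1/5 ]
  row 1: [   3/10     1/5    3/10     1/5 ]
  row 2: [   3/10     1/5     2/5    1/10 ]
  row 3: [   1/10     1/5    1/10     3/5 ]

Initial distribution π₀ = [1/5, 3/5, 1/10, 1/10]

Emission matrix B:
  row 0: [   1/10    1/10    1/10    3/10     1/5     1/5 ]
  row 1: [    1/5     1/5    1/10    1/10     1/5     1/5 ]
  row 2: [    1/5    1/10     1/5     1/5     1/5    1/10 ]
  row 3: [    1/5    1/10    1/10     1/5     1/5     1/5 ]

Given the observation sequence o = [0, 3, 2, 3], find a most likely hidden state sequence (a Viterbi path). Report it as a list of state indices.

t=0: δ = [2.000e-02, 1.200e-01, 2.000e-02, 2.000e-02]  (obs o_0=0)
t=1: δ = [1.080e-02, 2.400e-03, 7.200e-03, 4.800e-03]  ψ = [1, 1, 1, 1]  (obs o_1=3)
t=2: δ = [2.160e-04, 3.240e-04, 8.640e-04, 2.880e-04]  ψ = [2, 0, 0, 3]  (obs o_2=2)
t=3: δ = [7.776e-05, 1.728e-05, 6.912e-05, 3.456e-05]  ψ = [2, 2, 2, 3]  (obs o_3=3)
backtrack: best end state = 0; path = [1, 0, 2, 0]

path = [1, 0, 2, 0]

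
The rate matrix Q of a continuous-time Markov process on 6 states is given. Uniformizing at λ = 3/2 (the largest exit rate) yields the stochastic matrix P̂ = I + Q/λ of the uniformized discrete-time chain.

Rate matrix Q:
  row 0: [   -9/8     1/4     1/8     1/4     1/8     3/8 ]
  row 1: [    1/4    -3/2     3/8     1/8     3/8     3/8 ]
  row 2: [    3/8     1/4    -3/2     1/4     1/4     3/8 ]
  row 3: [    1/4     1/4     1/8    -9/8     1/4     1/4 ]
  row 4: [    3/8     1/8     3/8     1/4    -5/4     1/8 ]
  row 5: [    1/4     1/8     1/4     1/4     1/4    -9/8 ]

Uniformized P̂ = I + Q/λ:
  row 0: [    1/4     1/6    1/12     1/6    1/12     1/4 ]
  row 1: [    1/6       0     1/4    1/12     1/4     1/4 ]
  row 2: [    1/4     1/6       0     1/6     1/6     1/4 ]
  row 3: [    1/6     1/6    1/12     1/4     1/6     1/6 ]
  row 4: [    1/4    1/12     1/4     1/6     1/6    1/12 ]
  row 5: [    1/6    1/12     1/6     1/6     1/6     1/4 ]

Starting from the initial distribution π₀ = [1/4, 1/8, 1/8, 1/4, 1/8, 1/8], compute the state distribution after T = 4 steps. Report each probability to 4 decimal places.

π = [0.2086, 0.1165, 0.1354, 0.1712, 0.1590, 0.2092]

t=0: π = [0.2500, 0.1250, 0.1250, 0.2500, 0.1250, 0.1250]
t=1: π = [0.2083, 0.1250, 0.1250, 0.1771, 0.1563, 0.2083]
t=2: π = [0.2075, 0.1155, 0.1372, 0.1710, 0.1597, 0.2092]
t=3: π = [0.2087, 0.1167, 0.1352, 0.1713, 0.1590, 0.2091]
t=4: π = [0.2086, 0.1165, 0.1354, 0.1712, 0.1590, 0.2092]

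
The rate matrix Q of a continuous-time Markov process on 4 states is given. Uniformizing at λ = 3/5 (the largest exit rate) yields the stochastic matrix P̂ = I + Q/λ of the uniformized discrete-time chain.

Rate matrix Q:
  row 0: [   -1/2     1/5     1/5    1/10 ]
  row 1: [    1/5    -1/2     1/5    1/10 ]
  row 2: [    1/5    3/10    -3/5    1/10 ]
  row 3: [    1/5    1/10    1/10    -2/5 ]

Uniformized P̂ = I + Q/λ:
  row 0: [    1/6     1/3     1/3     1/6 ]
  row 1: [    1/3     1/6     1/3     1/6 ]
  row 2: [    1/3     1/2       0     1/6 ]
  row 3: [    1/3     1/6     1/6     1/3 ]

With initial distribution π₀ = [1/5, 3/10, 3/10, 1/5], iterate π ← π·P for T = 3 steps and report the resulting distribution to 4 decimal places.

t=0: π = [0.2000, 0.3000, 0.3000, 0.2000]
t=1: π = [0.3000, 0.3000, 0.2000, 0.2000]
t=2: π = [0.2833, 0.2833, 0.2333, 0.2000]
t=3: π = [0.2861, 0.2917, 0.2222, 0.2000]

π = [0.2861, 0.2917, 0.2222, 0.2000]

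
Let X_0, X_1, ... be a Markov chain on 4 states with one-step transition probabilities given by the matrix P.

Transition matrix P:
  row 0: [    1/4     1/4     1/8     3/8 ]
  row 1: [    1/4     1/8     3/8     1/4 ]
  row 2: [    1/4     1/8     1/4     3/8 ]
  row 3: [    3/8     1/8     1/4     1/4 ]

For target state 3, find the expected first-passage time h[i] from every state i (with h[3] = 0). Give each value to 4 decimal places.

First-step conditioning: h[3] = 0; for i ≠ 3, h[i] = 1 + Σ_k P[i][k]·h[k].
  h[0] = 1 + 1/4·h[0] + 1/4·h[1] + 1/8·h[2]
  h[1] = 1 + 1/4·h[0] + 1/8·h[1] + 3/8·h[2]
  h[2] = 1 + 1/4·h[0] + 1/8·h[1] + 1/4·h[2]
Solving the 3×3 linear system over states ≠ 3 gives exactly h = [20/7, 288/91, 256/91, 0] (h[3] = 0 is the target).

h = [2.8571, 3.1648, 2.8132, 0.0000]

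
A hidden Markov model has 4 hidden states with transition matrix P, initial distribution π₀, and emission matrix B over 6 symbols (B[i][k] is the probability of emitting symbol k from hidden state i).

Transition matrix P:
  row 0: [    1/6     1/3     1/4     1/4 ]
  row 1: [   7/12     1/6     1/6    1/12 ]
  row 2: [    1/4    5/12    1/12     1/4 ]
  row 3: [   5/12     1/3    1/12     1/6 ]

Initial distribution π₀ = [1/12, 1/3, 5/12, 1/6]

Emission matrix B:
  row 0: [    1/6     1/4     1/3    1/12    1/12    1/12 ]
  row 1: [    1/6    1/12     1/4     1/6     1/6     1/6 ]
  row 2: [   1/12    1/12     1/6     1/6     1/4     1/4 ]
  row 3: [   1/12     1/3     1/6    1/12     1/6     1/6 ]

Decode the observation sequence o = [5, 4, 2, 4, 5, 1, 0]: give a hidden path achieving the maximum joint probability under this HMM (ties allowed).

path = [2, 1, 0, 2, 1, 0, 1]

t=0: δ = [6.944e-03, 5.556e-02, 1.042e-01, 2.778e-02]  (obs o_0=5)
t=1: δ = [2.701e-03, 7.234e-03, 2.315e-03, 4.340e-03]  ψ = [1, 2, 1, 2]  (obs o_1=4)
t=2: δ = [1.407e-03, 3.617e-04, 2.009e-04, 1.206e-04]  ψ = [1, 3, 1, 3]  (obs o_2=2)
t=3: δ = [1.954e-05, 7.814e-05, 8.791e-05, 5.861e-05]  ψ = [0, 0, 0, 0]  (obs o_3=4)
t=4: δ = [3.799e-06, 6.105e-06, 3.256e-06, 3.663e-06]  ψ = [1, 2, 1, 2]  (obs o_4=5)
t=5: δ = [8.903e-07, 1.131e-07, 8.479e-08, 3.166e-07]  ψ = [1, 2, 1, 0]  (obs o_5=1)
t=6: δ = [2.473e-08, 4.946e-08, 1.855e-08, 1.855e-08]  ψ = [0, 0, 0, 0]  (obs o_6=0)
backtrack: best end state = 1; path = [2, 1, 0, 2, 1, 0, 1]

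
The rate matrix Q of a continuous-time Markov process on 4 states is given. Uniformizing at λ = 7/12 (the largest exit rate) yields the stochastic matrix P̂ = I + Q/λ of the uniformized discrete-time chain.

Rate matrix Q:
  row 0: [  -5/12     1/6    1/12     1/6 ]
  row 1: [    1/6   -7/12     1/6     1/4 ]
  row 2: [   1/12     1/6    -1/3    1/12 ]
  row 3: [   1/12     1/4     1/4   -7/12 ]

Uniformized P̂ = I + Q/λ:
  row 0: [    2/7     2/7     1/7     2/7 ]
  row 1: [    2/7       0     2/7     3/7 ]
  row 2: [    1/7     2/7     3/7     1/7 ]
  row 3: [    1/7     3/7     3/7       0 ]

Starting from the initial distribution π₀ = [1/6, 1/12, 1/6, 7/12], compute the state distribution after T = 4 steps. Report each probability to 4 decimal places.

t=0: π = [0.1667, 0.0833, 0.1667, 0.5833]
t=1: π = [0.1786, 0.3452, 0.3690, 0.1071]
t=2: π = [0.2177, 0.2024, 0.3282, 0.2517]
t=3: π = [0.2029, 0.2638, 0.3375, 0.1958]
t=4: π = [0.2095, 0.2383, 0.3329, 0.2192]

π = [0.2095, 0.2383, 0.3329, 0.2192]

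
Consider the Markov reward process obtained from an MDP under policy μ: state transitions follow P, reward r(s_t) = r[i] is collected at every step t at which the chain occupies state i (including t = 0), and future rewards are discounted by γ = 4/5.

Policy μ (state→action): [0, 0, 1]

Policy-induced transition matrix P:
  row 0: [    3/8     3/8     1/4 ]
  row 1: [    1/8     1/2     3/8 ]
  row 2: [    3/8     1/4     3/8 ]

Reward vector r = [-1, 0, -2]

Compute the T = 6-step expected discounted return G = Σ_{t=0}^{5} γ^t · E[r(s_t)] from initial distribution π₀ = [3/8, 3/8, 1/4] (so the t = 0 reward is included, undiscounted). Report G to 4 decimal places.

t=0: π = [0.3750, 0.3750, 0.2500], E[r] = -0.8750, γ^t·E[r] = -0.875000, running G = -0.875000
t=1: π = [0.2813, 0.3906, 0.3281], E[r] = -0.9375, γ^t·E[r] = -0.750000, running G = -1.625000
t=2: π = [0.2773, 0.3828, 0.3398], E[r] = -0.9570, γ^t·E[r] = -0.612500, running G = -2.237500
t=3: π = [0.2793, 0.3804, 0.3403], E[r] = -0.9600, γ^t·E[r] = -0.491500, running G = -2.729000
t=4: π = [0.2799, 0.3800, 0.3401], E[r] = -0.9601, γ^t·E[r] = -0.393250, running G = -3.122250
t=5: π = [0.2800, 0.3800, 0.3400], E[r] = -0.9600, γ^t·E[r] = -0.314580, running G = -3.436830

G = -3.4368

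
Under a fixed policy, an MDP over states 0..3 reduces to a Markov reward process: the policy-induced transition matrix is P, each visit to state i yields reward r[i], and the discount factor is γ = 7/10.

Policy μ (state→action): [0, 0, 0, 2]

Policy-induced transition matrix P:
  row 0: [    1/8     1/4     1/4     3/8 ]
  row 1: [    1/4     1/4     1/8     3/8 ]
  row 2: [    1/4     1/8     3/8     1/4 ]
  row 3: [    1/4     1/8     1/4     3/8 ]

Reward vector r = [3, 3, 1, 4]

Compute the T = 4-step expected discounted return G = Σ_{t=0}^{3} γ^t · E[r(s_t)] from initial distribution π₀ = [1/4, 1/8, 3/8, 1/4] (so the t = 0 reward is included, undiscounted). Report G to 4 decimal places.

t=0: π = [0.2500, 0.1250, 0.3750, 0.2500], E[r] = 2.5000, γ^t·E[r] = 2.500000, running G = 2.500000
t=1: π = [0.2188, 0.1719, 0.2813, 0.3281], E[r] = 2.7656, γ^t·E[r] = 1.935938, running G = 4.435938
t=2: π = [0.2227, 0.1738, 0.2637, 0.3398], E[r] = 2.8125, γ^t·E[r] = 1.378125, running G = 5.814063
t=3: π = [0.2222, 0.1746, 0.2612, 0.3420], E[r] = 2.8196, γ^t·E[r] = 0.967116, running G = 6.781178

G = 6.7812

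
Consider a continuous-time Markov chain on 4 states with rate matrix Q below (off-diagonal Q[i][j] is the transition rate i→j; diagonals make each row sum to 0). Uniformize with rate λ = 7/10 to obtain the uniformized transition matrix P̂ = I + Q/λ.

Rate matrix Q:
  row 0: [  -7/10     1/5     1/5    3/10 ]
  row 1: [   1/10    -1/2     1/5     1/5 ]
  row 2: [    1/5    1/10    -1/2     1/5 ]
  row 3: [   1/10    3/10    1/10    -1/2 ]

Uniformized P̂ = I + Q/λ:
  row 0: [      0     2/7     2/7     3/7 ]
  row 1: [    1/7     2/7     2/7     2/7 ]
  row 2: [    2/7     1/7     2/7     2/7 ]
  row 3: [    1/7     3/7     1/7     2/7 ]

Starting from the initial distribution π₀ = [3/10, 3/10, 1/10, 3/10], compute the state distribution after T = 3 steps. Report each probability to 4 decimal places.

π = [0.1539, 0.2948, 0.2426, 0.3087]

t=0: π = [0.3000, 0.3000, 0.1000, 0.3000]
t=1: π = [0.1143, 0.3143, 0.2429, 0.3286]
t=2: π = [0.1612, 0.2980, 0.2388, 0.3020]
t=3: π = [0.1539, 0.2948, 0.2426, 0.3087]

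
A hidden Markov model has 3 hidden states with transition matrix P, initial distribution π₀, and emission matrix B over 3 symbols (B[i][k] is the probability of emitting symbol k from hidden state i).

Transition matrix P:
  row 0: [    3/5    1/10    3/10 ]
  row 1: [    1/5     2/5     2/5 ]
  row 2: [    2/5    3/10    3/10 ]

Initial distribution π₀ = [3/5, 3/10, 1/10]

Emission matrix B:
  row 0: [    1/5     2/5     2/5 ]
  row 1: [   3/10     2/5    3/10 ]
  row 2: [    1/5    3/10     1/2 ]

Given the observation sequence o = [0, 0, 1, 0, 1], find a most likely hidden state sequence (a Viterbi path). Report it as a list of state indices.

path = [0, 0, 0, 0, 0]

t=0: δ = [1.200e-01, 9.000e-02, 2.000e-02]  (obs o_0=0)
t=1: δ = [1.440e-02, 1.080e-02, 7.200e-03]  ψ = [0, 1, 0]  (obs o_1=0)
t=2: δ = [3.456e-03, 1.728e-03, 1.296e-03]  ψ = [0, 1, 0]  (obs o_2=1)
t=3: δ = [4.147e-04, 2.074e-04, 2.074e-04]  ψ = [0, 1, 0]  (obs o_3=0)
t=4: δ = [9.953e-05, 3.318e-05, 3.732e-05]  ψ = [0, 1, 0]  (obs o_4=1)
backtrack: best end state = 0; path = [0, 0, 0, 0, 0]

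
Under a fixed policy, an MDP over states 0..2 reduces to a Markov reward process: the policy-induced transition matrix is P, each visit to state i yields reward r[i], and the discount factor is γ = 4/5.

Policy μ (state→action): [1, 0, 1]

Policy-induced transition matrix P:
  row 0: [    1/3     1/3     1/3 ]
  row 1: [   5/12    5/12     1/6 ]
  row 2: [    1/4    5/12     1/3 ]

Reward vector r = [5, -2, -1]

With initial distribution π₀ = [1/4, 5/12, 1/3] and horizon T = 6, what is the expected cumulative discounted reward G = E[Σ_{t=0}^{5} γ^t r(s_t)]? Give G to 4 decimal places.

G = 1.8732

t=0: π = [0.2500, 0.4167, 0.3333], E[r] = 0.0833, γ^t·E[r] = 0.083333, running G = 0.083333
t=1: π = [0.3403, 0.3958, 0.2639], E[r] = 0.6458, γ^t·E[r] = 0.516667, running G = 0.600000
t=2: π = [0.3443, 0.3883, 0.2674], E[r] = 0.6777, γ^t·E[r] = 0.433704, running G = 1.033704
t=3: π = [0.3434, 0.3880, 0.2686], E[r] = 0.6725, γ^t·E[r] = 0.344321, running G = 1.378025
t=4: π = [0.3433, 0.3880, 0.2687], E[r] = 0.6716, γ^t·E[r] = 0.275100, running G = 1.653124
t=5: π = [0.3433, 0.3881, 0.2687], E[r] = 0.6716, γ^t·E[r] = 0.220079, running G = 1.873204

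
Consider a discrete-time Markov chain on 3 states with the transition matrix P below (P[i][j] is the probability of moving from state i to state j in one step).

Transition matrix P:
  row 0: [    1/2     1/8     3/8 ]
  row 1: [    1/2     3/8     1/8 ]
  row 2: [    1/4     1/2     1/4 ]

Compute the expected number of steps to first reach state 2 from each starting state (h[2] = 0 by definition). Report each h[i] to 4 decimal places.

h = [3.0000, 4.0000, 0.0000]

First-step conditioning: h[2] = 0; for i ≠ 2, h[i] = 1 + Σ_k P[i][k]·h[k].
  h[0] = 1 + 1/2·h[0] + 1/8·h[1]
  h[1] = 1 + 1/2·h[0] + 3/8·h[1]
Solving the 2×2 linear system over states ≠ 2 gives exactly h = [3, 4, 0] (h[2] = 0 is the target).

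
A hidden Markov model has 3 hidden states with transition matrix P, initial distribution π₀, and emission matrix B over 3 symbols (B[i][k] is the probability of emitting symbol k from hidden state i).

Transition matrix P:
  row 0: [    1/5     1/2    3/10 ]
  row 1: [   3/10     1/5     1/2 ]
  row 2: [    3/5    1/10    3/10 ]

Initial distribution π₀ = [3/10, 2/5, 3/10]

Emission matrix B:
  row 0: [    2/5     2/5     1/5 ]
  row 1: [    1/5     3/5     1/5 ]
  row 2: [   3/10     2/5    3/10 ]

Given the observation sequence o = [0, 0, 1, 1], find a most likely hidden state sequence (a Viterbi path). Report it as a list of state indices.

path = [2, 0, 1, 2]

t=0: δ = [1.200e-01, 8.000e-02, 9.000e-02]  (obs o_0=0)
t=1: δ = [2.160e-02, 1.200e-02, 1.200e-02]  ψ = [2, 0, 1]  (obs o_1=0)
t=2: δ = [2.880e-03, 6.480e-03, 2.592e-03]  ψ = [2, 0, 0]  (obs o_2=1)
t=3: δ = [7.776e-04, 8.640e-04, 1.296e-03]  ψ = [1, 0, 1]  (obs o_3=1)
backtrack: best end state = 2; path = [2, 0, 1, 2]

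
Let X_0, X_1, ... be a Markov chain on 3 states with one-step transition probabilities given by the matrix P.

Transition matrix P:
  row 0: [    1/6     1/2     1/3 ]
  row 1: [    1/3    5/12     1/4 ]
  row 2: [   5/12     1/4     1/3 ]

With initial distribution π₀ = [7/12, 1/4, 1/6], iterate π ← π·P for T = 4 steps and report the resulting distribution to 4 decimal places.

π = [0.3076, 0.3919, 0.3005]

t=0: π = [0.5833, 0.2500, 0.1667]
t=1: π = [0.2500, 0.4375, 0.3125]
t=2: π = [0.3177, 0.3854, 0.2969]
t=3: π = [0.3051, 0.3937, 0.3012]
t=4: π = [0.3076, 0.3919, 0.3005]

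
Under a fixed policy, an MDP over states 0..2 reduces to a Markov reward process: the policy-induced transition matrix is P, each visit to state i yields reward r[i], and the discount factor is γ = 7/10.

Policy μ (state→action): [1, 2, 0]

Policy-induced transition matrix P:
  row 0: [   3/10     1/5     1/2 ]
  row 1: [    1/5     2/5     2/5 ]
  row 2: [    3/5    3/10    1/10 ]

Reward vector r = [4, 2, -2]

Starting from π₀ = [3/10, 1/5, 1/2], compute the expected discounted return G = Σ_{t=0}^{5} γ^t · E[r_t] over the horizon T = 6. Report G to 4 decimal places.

G = 3.5061

t=0: π = [0.3000, 0.2000, 0.5000], E[r] = 0.6000, γ^t·E[r] = 0.600000, running G = 0.600000
t=1: π = [0.4300, 0.2900, 0.2800], E[r] = 1.7400, γ^t·E[r] = 1.218000, running G = 1.818000
t=2: π = [0.3550, 0.2860, 0.3590], E[r] = 1.2740, γ^t·E[r] = 0.624260, running G = 2.442260
t=3: π = [0.3791, 0.2931, 0.3278], E[r] = 1.4470, γ^t·E[r] = 0.496321, running G = 2.938581
t=4: π = [0.3690, 0.2914, 0.3396], E[r] = 1.3798, γ^t·E[r] = 0.331285, running G = 3.269866
t=5: π = [0.3727, 0.2922, 0.3350], E[r] = 1.4053, γ^t·E[r] = 0.236194, running G = 3.506061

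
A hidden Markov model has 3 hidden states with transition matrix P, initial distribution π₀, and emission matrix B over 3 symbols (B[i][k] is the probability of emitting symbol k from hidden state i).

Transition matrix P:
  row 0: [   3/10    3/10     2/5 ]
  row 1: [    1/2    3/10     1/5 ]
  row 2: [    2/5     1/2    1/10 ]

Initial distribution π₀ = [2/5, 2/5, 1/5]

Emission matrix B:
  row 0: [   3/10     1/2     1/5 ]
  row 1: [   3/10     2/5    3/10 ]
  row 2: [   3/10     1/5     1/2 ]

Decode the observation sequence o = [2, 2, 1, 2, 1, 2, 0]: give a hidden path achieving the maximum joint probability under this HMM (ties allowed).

path = [2, 1, 0, 2, 0, 2, 1]

t=0: δ = [8.000e-02, 1.200e-01, 1.000e-01]  (obs o_0=2)
t=1: δ = [1.200e-02, 1.500e-02, 1.600e-02]  ψ = [1, 2, 0]  (obs o_1=2)
t=2: δ = [3.750e-03, 3.200e-03, 9.600e-04]  ψ = [1, 2, 0]  (obs o_2=1)
t=3: δ = [3.200e-04, 3.375e-04, 7.500e-04]  ψ = [1, 0, 0]  (obs o_3=2)
t=4: δ = [1.500e-04, 1.500e-04, 2.560e-05]  ψ = [2, 2, 0]  (obs o_4=1)
t=5: δ = [1.500e-05, 1.350e-05, 3.000e-05]  ψ = [1, 0, 0]  (obs o_5=2)
t=6: δ = [3.600e-06, 4.500e-06, 1.800e-06]  ψ = [2, 2, 0]  (obs o_6=0)
backtrack: best end state = 1; path = [2, 1, 0, 2, 0, 2, 1]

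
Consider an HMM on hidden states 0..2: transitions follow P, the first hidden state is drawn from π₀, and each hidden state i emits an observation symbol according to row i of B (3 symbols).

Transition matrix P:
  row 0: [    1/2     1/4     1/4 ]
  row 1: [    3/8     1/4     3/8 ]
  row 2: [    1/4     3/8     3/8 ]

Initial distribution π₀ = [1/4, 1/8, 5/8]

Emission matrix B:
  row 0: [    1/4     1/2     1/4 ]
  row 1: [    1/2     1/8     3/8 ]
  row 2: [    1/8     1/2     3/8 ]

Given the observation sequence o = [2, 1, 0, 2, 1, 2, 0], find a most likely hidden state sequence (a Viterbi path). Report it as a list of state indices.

t=0: δ = [6.250e-02, 4.688e-02, 2.344e-01]  (obs o_0=2)
t=1: δ = [2.930e-02, 1.099e-02, 4.395e-02]  ψ = [2, 2, 2]  (obs o_1=1)
t=2: δ = [3.662e-03, 8.240e-03, 2.060e-03]  ψ = [0, 2, 2]  (obs o_2=0)
t=3: δ = [7.725e-04, 7.725e-04, 1.159e-03]  ψ = [1, 1, 1]  (obs o_3=2)
t=4: δ = [1.931e-04, 5.431e-05, 2.173e-04]  ψ = [0, 2, 2]  (obs o_4=1)
t=5: δ = [2.414e-05, 3.055e-05, 3.055e-05]  ψ = [0, 2, 2]  (obs o_5=2)
t=6: δ = [3.017e-06, 5.729e-06, 1.432e-06]  ψ = [0, 2, 1]  (obs o_6=0)
backtrack: best end state = 1; path = [2, 2, 1, 2, 2, 2, 1]

path = [2, 2, 1, 2, 2, 2, 1]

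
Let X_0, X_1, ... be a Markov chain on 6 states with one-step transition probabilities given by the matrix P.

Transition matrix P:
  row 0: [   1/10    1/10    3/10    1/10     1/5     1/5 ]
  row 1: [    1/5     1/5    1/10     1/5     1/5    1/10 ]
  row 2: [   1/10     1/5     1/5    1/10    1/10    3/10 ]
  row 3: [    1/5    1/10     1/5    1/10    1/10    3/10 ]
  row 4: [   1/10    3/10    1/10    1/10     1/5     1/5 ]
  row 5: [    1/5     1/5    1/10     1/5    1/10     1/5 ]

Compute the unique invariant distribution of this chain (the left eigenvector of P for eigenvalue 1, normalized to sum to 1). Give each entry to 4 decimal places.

π = [0.1537, 0.1855, 0.1608, 0.1397, 0.1488, 0.2115]

Balance equations π_j = Σ_i π_i·P[i][j]:
  π_0 = 1/10·π_0 + 1/5·π_1 + 1/10·π_2 + 1/5·π_3 + 1/10·π_4 + 1/5·π_5
  π_1 = 1/10·π_0 + 1/5·π_1 + 1/5·π_2 + 1/10·π_3 + 3/10·π_4 + 1/5·π_5
  π_2 = 3/10·π_0 + 1/10·π_1 + 1/5·π_2 + 1/5·π_3 + 1/10·π_4 + 1/10·π_5
  π_3 = 1/10·π_0 + 1/5·π_1 + 1/10·π_2 + 1/10·π_3 + 1/10·π_4 + 1/5·π_5
  π_4 = 1/5·π_0 + 1/5·π_1 + 1/10·π_2 + 1/10·π_3 + 1/5·π_4 + 1/10·π_5
  normalize: π_0 + π_1 + π_2 + π_3 + π_4 + π_5 = 1
Solving the linear system gives exactly π = [3091/20114, 1866/10057, 1617/10057, 1405/10057, 2993/20114, 2127/10057].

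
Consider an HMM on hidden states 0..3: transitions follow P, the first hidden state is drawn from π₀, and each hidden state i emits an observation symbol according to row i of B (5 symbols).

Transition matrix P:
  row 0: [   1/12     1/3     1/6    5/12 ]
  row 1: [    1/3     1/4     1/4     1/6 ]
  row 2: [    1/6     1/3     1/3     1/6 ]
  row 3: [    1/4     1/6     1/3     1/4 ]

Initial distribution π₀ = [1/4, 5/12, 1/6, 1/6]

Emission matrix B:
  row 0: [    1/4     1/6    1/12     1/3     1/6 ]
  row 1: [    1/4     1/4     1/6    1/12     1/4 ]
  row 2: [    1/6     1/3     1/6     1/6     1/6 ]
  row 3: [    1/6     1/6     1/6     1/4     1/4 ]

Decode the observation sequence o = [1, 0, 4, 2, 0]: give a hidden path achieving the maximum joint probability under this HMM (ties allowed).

t=0: δ = [4.167e-02, 1.042e-01, 5.556e-02, 2.778e-02]  (obs o_0=1)
t=1: δ = [8.681e-03, 6.510e-03, 4.340e-03, 2.894e-03]  ψ = [1, 1, 1, 0]  (obs o_1=0)
t=2: δ = [3.617e-04, 7.234e-04, 2.713e-04, 9.042e-04]  ψ = [1, 0, 1, 0]  (obs o_2=4)
t=3: δ = [2.009e-05, 3.014e-05, 5.023e-05, 3.768e-05]  ψ = [1, 1, 3, 3]  (obs o_3=2)
t=4: δ = [2.512e-06, 4.186e-06, 2.791e-06, 1.570e-06]  ψ = [1, 2, 2, 3]  (obs o_4=0)
backtrack: best end state = 1; path = [1, 0, 3, 2, 1]

path = [1, 0, 3, 2, 1]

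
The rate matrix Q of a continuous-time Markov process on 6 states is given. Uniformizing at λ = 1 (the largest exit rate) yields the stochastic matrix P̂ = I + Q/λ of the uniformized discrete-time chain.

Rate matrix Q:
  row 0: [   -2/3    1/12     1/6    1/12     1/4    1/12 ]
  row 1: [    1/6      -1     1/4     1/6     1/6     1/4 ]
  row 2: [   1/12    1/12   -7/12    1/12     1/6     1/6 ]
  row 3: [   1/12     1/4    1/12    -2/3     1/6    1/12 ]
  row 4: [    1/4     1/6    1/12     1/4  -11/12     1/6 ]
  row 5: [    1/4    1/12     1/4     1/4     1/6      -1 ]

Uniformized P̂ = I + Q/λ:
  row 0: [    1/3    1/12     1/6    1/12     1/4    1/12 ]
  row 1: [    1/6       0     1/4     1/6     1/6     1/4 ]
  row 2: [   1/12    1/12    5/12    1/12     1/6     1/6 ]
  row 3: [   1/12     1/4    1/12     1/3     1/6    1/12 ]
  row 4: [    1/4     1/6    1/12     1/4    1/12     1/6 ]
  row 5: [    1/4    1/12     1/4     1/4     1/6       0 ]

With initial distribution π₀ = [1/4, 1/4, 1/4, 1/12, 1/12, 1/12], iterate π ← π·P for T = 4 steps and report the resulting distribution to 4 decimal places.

π = [0.1895, 0.1187, 0.2103, 0.1888, 0.1684, 0.1243]

t=0: π = [0.2500, 0.2500, 0.2500, 0.0833, 0.0833, 0.0833]
t=1: π = [0.1944, 0.0833, 0.2431, 0.1528, 0.1806, 0.1458]
t=2: π = [0.1933, 0.1169, 0.2188, 0.1829, 0.1678, 0.1204]
t=3: π = [0.1894, 0.1181, 0.2119, 0.1868, 0.1688, 0.1250]
t=4: π = [0.1895, 0.1187, 0.2103, 0.1888, 0.1684, 0.1243]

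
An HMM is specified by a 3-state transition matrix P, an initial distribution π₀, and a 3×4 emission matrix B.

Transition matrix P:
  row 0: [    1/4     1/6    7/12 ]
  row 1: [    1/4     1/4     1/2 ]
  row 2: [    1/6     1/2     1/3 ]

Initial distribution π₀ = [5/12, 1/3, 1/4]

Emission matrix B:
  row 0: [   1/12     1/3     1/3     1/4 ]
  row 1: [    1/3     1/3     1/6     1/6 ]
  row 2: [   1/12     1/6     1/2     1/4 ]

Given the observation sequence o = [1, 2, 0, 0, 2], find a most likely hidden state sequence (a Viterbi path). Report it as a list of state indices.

t=0: δ = [1.389e-01, 1.111e-01, 4.167e-02]  (obs o_0=1)
t=1: δ = [1.157e-02, 4.630e-03, 4.051e-02]  ψ = [0, 1, 0]  (obs o_1=2)
t=2: δ = [5.626e-04, 6.752e-03, 1.125e-03]  ψ = [2, 2, 2]  (obs o_2=0)
t=3: δ = [1.407e-04, 5.626e-04, 2.813e-04]  ψ = [1, 1, 1]  (obs o_3=0)
t=4: δ = [4.689e-05, 2.344e-05, 1.407e-04]  ψ = [1, 1, 1]  (obs o_4=2)
backtrack: best end state = 2; path = [0, 2, 1, 1, 2]

path = [0, 2, 1, 1, 2]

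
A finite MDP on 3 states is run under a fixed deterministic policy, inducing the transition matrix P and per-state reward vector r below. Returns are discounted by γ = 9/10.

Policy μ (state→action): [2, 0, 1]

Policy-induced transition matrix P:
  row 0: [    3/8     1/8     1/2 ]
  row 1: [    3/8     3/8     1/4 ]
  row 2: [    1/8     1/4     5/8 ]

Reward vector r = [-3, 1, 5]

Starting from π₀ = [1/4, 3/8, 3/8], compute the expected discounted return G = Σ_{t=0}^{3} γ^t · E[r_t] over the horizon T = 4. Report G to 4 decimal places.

G = 6.0179

t=0: π = [0.2500, 0.3750, 0.3750], E[r] = 1.5000, γ^t·E[r] = 1.500000, running G = 1.500000
t=1: π = [0.2813, 0.2656, 0.4531], E[r] = 1.6875, γ^t·E[r] = 1.518750, running G = 3.018750
t=2: π = [0.2617, 0.2480, 0.4902], E[r] = 1.9141, γ^t·E[r] = 1.550391, running G = 4.569141
t=3: π = [0.2524, 0.2483, 0.4993], E[r] = 1.9873, γ^t·E[r] = 1.448745, running G = 6.017886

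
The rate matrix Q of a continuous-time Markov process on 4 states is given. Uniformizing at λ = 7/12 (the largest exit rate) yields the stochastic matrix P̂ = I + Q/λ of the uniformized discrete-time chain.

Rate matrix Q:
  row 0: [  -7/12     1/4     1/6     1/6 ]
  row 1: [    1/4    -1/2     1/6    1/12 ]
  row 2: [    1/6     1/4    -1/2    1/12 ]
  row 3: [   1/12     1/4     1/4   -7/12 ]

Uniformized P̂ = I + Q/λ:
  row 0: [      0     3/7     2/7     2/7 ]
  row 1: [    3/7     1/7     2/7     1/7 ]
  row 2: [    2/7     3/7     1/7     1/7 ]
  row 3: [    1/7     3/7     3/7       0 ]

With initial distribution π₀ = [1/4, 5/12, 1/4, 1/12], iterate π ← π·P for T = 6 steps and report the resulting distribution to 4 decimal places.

π = [0.2419, 0.3334, 0.2693, 0.1553]

t=0: π = [0.2500, 0.4167, 0.2500, 0.0833]
t=1: π = [0.2619, 0.3095, 0.2619, 0.1667]
t=2: π = [0.2313, 0.3401, 0.2721, 0.1565]
t=3: π = [0.2459, 0.3314, 0.2692, 0.1535]
t=4: π = [0.2409, 0.3339, 0.2692, 0.1560]
t=5: π = [0.2423, 0.3332, 0.2696, 0.1550]
t=6: π = [0.2419, 0.3334, 0.2693, 0.1553]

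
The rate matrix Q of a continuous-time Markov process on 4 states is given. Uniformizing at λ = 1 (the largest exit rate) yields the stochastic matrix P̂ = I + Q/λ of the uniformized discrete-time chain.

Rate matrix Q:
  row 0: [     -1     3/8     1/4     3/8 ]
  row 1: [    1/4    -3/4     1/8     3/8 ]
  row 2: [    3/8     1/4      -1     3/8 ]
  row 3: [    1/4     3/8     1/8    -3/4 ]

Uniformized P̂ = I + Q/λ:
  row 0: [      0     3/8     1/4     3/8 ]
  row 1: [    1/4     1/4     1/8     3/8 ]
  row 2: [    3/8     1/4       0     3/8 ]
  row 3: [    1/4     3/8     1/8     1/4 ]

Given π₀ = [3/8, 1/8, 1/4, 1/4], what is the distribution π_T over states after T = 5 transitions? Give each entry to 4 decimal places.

π = [0.2132, 0.3184, 0.1350, 0.3333]

t=0: π = [0.3750, 0.1250, 0.2500, 0.2500]
t=1: π = [0.1875, 0.3281, 0.1406, 0.3438]
t=2: π = [0.2207, 0.3164, 0.1309, 0.3320]
t=3: π = [0.2112, 0.3191, 0.1362, 0.3335]
t=4: π = [0.2142, 0.3181, 0.1344, 0.3333]
t=5: π = [0.2132, 0.3184, 0.1350, 0.3333]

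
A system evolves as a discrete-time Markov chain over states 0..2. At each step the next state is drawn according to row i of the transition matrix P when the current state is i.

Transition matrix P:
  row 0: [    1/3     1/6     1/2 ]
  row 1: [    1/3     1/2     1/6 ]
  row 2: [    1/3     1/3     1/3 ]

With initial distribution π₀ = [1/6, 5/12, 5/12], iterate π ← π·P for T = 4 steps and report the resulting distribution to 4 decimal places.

π = [0.3333, 0.3335, 0.3331]

t=0: π = [0.1667, 0.4167, 0.4167]
t=1: π = [0.3333, 0.3750, 0.2917]
t=2: π = [0.3333, 0.3403, 0.3264]
t=3: π = [0.3333, 0.3345, 0.3322]
t=4: π = [0.3333, 0.3335, 0.3331]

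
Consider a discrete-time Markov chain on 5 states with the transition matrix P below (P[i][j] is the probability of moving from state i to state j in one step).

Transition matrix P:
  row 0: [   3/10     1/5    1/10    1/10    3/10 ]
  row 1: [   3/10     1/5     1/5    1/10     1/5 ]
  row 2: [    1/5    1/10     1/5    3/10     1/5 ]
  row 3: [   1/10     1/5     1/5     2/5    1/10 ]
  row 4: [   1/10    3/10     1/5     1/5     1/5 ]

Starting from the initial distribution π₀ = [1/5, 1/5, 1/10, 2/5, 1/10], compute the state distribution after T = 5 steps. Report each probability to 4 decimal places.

π = [0.1979, 0.2017, 0.1802, 0.2227, 0.1975]

t=0: π = [0.2000, 0.2000, 0.1000, 0.4000, 0.1000]
t=1: π = [0.1900, 0.2000, 0.1800, 0.2500, 0.1800]
t=2: π = [0.1960, 0.2000, 0.1810, 0.2290, 0.1940]
t=3: π = [0.1973, 0.2013, 0.1804, 0.2243, 0.1967]
t=4: π = [0.1978, 0.2016, 0.1803, 0.2230, 0.1973]
t=5: π = [0.1979, 0.2017, 0.1802, 0.2227, 0.1975]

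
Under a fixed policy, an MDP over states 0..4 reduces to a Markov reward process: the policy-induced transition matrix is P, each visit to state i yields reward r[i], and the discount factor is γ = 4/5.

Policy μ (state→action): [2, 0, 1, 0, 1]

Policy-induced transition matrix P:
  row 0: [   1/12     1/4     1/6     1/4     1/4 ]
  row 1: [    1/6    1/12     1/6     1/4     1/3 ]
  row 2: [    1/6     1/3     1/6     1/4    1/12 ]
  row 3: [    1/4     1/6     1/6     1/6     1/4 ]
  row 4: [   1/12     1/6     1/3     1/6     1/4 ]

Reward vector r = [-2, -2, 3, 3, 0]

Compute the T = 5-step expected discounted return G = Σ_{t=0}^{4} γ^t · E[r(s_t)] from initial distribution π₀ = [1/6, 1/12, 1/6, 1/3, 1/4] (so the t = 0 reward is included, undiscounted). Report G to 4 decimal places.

t=0: π = [0.1667, 0.0833, 0.1667, 0.3333, 0.2500], E[r] = 1.0000, γ^t·E[r] = 1.000000, running G = 1.000000
t=1: π = [0.1597, 0.2014, 0.2083, 0.2014, 0.2292], E[r] = 0.5069, γ^t·E[r] = 0.405556, running G = 1.405556
t=2: π = [0.1510, 0.1979, 0.2049, 0.2141, 0.2321], E[r] = 0.5590, γ^t·E[r] = 0.357778, running G = 1.763333
t=3: π = [0.1526, 0.1969, 0.2053, 0.2128, 0.2323], E[r] = 0.5555, γ^t·E[r] = 0.284420, running G = 2.047753
t=4: π = [0.1523, 0.1972, 0.2054, 0.2129, 0.2322], E[r] = 0.5558, γ^t·E[r] = 0.227672, running G = 2.275426

G = 2.2754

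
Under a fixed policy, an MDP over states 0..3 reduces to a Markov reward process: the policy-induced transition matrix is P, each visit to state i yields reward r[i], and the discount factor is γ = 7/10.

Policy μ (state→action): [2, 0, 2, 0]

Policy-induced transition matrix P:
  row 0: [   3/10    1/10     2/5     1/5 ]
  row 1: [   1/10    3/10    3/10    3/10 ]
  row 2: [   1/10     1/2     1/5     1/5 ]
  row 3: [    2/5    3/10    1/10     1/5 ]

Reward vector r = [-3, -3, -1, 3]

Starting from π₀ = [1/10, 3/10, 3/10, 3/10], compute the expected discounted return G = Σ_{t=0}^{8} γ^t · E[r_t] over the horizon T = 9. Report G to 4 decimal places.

t=0: π = [0.1000, 0.3000, 0.3000, 0.3000], E[r] = -0.6000, γ^t·E[r] = -0.600000, running G = -0.600000
t=1: π = [0.2100, 0.3400, 0.2200, 0.2300], E[r] = -1.1800, γ^t·E[r] = -0.826000, running G = -1.426000
t=2: π = [0.2110, 0.3020, 0.2530, 0.2340], E[r] = -1.0900, γ^t·E[r] = -0.534100, running G = -1.960100
t=3: π = [0.2124, 0.3084, 0.2490, 0.2302], E[r] = -1.1208, γ^t·E[r] = -0.384434, running G = -2.344534
t=4: π = [0.2115, 0.3073, 0.2503, 0.2308], E[r] = -1.1144, γ^t·E[r] = -0.267558, running G = -2.612092
t=5: π = [0.2116, 0.3078, 0.2500, 0.2307], E[r] = -1.1157, γ^t·E[r] = -0.187515, running G = -2.799607
t=6: π = [0.2115, 0.3077, 0.2500, 0.2308], E[r] = -1.1153, γ^t·E[r] = -0.131216, running G = -2.930824
t=7: π = [0.2115, 0.3077, 0.2500, 0.2308], E[r] = -1.1154, γ^t·E[r] = -0.091858, running G = -3.022682
t=8: π = [0.2115, 0.3077, 0.2500, 0.2308], E[r] = -1.1154, γ^t·E[r] = -0.064299, running G = -3.086981

G = -3.0870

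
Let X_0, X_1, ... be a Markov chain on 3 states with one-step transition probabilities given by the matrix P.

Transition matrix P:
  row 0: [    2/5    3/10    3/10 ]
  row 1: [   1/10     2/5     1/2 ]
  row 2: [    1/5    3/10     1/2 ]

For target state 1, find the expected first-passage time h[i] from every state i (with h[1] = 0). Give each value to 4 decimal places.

h = [3.3333, 0.0000, 3.3333]

First-step conditioning: h[1] = 0; for i ≠ 1, h[i] = 1 + Σ_k P[i][k]·h[k].
  h[0] = 1 + 2/5·h[0] + 3/10·h[2]
  h[2] = 1 + 1/5·h[0] + 1/2·h[2]
Solving the 2×2 linear system over states ≠ 1 gives exactly h = [10/3, 0, 10/3] (h[1] = 0 is the target).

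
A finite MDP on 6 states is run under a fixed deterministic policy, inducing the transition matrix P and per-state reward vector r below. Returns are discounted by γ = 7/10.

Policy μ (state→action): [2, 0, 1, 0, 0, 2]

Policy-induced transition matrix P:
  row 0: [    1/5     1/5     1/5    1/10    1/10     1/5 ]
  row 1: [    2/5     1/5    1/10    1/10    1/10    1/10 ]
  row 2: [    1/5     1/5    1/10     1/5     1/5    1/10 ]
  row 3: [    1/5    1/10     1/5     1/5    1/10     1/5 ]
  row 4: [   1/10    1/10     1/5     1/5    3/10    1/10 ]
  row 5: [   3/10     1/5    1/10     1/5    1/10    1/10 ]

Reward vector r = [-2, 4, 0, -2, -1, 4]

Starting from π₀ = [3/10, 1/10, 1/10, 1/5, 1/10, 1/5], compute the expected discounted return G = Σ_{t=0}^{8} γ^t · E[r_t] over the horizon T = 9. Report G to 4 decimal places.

t=0: π = [0.3000, 0.1000, 0.1000, 0.2000, 0.1000, 0.2000], E[r] = 0.1000, γ^t·E[r] = 0.100000, running G = 0.100000
t=1: π = [0.2300, 0.1700, 0.1600, 0.1600, 0.1300, 0.1500], E[r] = 0.3700, γ^t·E[r] = 0.259000, running G = 0.359000
t=2: π = [0.2360, 0.1710, 0.1520, 0.1600, 0.1420, 0.1390], E[r] = 0.3060, γ^t·E[r] = 0.149940, running G = 0.508940
t=3: π = [0.2339, 0.1698, 0.1538, 0.1593, 0.1436, 0.1396], E[r] = 0.3076, γ^t·E[r] = 0.105507, running G = 0.614447
t=4: π = [0.2336, 0.1697, 0.1537, 0.1596, 0.1441, 0.1393], E[r] = 0.3056, γ^t·E[r] = 0.073384, running G = 0.687831
t=5: π = [0.2335, 0.1696, 0.1537, 0.1597, 0.1442, 0.1393], E[r] = 0.3053, γ^t·E[r] = 0.051315, running G = 0.739146
t=6: π = [0.2334, 0.1696, 0.1537, 0.1597, 0.1442, 0.1393], E[r] = 0.3052, γ^t·E[r] = 0.035911, running G = 0.775058
t=7: π = [0.2334, 0.1696, 0.1537, 0.1597, 0.1442, 0.1393], E[r] = 0.3052, γ^t·E[r] = 0.025136, running G = 0.800194
t=8: π = [0.2334, 0.1696, 0.1537, 0.1597, 0.1442, 0.1393], E[r] = 0.3052, γ^t·E[r] = 0.017595, running G = 0.817789

G = 0.8178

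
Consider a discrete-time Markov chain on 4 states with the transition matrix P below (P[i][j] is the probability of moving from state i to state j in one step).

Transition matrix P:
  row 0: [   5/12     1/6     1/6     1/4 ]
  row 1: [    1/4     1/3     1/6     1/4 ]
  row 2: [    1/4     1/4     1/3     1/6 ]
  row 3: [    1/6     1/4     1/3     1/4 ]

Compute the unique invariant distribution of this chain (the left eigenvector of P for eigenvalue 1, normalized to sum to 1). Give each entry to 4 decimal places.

Balance equations π_j = Σ_i π_i·P[i][j]:
  π_0 = 5/12·π_0 + 1/4·π_1 + 1/4·π_2 + 1/6·π_3
  π_1 = 1/6·π_0 + 1/3·π_1 + 1/4·π_2 + 1/4·π_3
  π_2 = 1/6·π_0 + 1/6·π_1 + 1/3·π_2 + 1/3·π_3
  normalize: π_0 + π_1 + π_2 + π_3 = 1
Solving the linear system gives exactly π = [169/610, 151/610, 15/61, 14/61].

π = [0.2770, 0.2475, 0.2459, 0.2295]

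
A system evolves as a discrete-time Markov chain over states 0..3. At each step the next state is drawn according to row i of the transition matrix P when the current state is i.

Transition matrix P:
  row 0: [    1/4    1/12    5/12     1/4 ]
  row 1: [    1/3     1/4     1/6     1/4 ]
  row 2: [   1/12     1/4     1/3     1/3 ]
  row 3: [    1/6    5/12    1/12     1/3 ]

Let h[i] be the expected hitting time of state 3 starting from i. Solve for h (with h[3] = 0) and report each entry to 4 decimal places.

First-step conditioning: h[3] = 0; for i ≠ 3, h[i] = 1 + Σ_k P[i][k]·h[k].
  h[0] = 1 + 1/4·h[0] + 1/12·h[1] + 5/12·h[2]
  h[1] = 1 + 1/3·h[0] + 1/4·h[1] + 1/6·h[2]
  h[2] = 1 + 1/12·h[0] + 1/4·h[1] + 1/3·h[2]
Solving the 3×3 linear system over states ≠ 3 gives exactly h = [1632/455, 1668/455, 216/65, 0] (h[3] = 0 is the target).

h = [3.5868, 3.6659, 3.3231, 0.0000]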